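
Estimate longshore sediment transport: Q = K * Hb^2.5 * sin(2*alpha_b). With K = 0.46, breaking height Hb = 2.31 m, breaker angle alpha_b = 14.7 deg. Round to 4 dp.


Q = K * Hb^2.5 * sin(2 * alpha_b)
Hb^2.5 = 2.31^2.5 = 8.110170
sin(2 * 14.7) = sin(29.4) = 0.490904
Q = 0.46 * 8.110170 * 0.490904
Q = 1.8314 m^3/s

1.8314


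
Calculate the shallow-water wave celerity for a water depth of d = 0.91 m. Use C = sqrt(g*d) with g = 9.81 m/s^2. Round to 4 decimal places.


Using the shallow-water approximation:
C = sqrt(g * d) = sqrt(9.81 * 0.91)
C = sqrt(8.9271)
C = 2.9878 m/s

2.9878


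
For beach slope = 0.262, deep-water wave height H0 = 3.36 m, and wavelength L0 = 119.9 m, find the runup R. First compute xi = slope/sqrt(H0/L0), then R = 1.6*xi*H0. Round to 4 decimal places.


xi = slope / sqrt(H0/L0)
H0/L0 = 3.36/119.9 = 0.028023
sqrt(0.028023) = 0.167402
xi = 0.262 / 0.167402 = 1.565097
R = 1.6 * xi * H0 = 1.6 * 1.565097 * 3.36
R = 8.4140 m

8.4140


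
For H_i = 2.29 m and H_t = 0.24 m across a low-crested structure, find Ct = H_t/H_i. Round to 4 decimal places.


Ct = H_t / H_i
Ct = 0.24 / 2.29
Ct = 0.1048

0.1048


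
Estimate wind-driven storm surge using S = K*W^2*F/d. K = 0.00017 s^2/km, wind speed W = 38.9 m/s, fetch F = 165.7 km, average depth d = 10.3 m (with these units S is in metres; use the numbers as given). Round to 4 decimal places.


S = K * W^2 * F / d
W^2 = 38.9^2 = 1513.21
S = 0.00017 * 1513.21 * 165.7 / 10.3
Numerator = 0.00017 * 1513.21 * 165.7 = 42.625612
S = 42.625612 / 10.3 = 4.1384 m

4.1384


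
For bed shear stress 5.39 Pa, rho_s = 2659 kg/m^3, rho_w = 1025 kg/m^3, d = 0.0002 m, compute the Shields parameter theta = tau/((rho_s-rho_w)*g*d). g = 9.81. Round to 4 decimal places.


theta = tau / ((rho_s - rho_w) * g * d)
rho_s - rho_w = 2659 - 1025 = 1634
Denominator = 1634 * 9.81 * 0.0002 = 3.205908
theta = 5.39 / 3.205908
theta = 1.6813

1.6813


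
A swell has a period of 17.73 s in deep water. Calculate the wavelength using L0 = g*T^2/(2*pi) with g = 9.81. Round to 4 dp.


L0 = g * T^2 / (2 * pi)
L0 = 9.81 * 17.73^2 / (2 * pi)
L0 = 9.81 * 314.3529 / 6.28319
L0 = 3083.8019 / 6.28319
L0 = 490.8023 m

490.8023


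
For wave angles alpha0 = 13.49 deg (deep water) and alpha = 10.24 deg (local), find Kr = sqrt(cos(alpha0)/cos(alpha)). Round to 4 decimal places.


Kr = sqrt(cos(alpha0) / cos(alpha))
cos(13.49) = 0.972411
cos(10.24) = 0.984072
Kr = sqrt(0.972411 / 0.984072)
Kr = sqrt(0.988150)
Kr = 0.9941

0.9941


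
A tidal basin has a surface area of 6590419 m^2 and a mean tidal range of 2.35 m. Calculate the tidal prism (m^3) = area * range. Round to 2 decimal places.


Tidal prism = Area * Tidal range
P = 6590419 * 2.35
P = 15487484.65 m^3

15487484.65


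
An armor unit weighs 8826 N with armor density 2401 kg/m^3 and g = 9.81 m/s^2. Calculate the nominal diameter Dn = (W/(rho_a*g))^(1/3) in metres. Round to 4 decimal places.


V = W / (rho_a * g)
V = 8826 / (2401 * 9.81)
V = 8826 / 23553.81
V = 0.374716 m^3
Dn = V^(1/3) = 0.374716^(1/3)
Dn = 0.7209 m

0.7209


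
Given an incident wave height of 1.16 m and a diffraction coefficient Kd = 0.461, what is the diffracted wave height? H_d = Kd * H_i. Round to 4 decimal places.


H_d = Kd * H_i
H_d = 0.461 * 1.16
H_d = 0.5348 m

0.5348


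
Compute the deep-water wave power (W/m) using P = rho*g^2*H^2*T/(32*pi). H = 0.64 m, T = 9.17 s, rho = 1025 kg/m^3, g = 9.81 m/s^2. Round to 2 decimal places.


P = rho * g^2 * H^2 * T / (32 * pi)
P = 1025 * 9.81^2 * 0.64^2 * 9.17 / (32 * pi)
P = 1025 * 96.2361 * 0.4096 * 9.17 / 100.53096
P = 3685.46 W/m

3685.46


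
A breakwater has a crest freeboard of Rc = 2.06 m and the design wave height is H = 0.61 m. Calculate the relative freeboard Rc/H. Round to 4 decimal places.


Relative freeboard = Rc / H
= 2.06 / 0.61
= 3.3770

3.3770


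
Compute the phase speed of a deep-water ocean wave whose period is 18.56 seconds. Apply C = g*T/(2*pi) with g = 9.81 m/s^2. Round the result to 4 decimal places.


We use the deep-water celerity formula:
C = g * T / (2 * pi)
C = 9.81 * 18.56 / (2 * 3.14159...)
C = 182.073600 / 6.283185
C = 28.9779 m/s

28.9779


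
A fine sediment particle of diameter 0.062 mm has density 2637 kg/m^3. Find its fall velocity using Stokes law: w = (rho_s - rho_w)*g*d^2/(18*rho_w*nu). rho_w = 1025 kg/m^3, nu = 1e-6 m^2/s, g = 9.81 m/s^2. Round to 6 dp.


w = (rho_s - rho_w) * g * d^2 / (18 * rho_w * nu)
d = 0.062 mm = 0.000062 m
rho_s - rho_w = 2637 - 1025 = 1612
Numerator = 1612 * 9.81 * (0.000062)^2 = 0.000060787940
Denominator = 18 * 1025 * 1e-6 = 0.018450
w = 0.003295 m/s

0.003295


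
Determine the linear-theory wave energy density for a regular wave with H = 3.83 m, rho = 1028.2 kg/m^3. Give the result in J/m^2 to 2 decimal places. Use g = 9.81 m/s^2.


E = (1/8) * rho * g * H^2
E = (1/8) * 1028.2 * 9.81 * 3.83^2
E = 0.125 * 1028.2 * 9.81 * 14.6689
E = 18494.99 J/m^2

18494.99


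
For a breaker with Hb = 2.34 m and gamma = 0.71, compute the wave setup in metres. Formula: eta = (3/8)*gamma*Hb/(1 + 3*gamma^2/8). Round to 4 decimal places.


eta = (3/8) * gamma * Hb / (1 + 3*gamma^2/8)
Numerator = (3/8) * 0.71 * 2.34 = 0.623025
Denominator = 1 + 3*0.71^2/8 = 1 + 0.189038 = 1.189038
eta = 0.623025 / 1.189038
eta = 0.5240 m

0.5240


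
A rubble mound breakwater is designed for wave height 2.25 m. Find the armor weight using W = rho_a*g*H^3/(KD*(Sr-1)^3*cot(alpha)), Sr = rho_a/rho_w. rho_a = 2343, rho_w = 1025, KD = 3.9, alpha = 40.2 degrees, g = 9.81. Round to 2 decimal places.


Sr = rho_a / rho_w = 2343 / 1025 = 2.285854
(Sr - 1) = 1.285854
(Sr - 1)^3 = 2.126056
cot(40.2) = 1 / tan(40.2) = 1 / 0.845066 = 1.183340
Numerator = 2343 * 9.81 * 2.25^3 = 261811.5792
Denominator = 3.9 * 2.126056 * 1.183340 = 9.811804
W = 261811.5792 / 9.811804
W = 26683.33 N

26683.33


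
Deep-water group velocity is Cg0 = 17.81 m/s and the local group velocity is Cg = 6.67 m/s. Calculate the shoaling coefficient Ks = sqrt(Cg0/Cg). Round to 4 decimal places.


Ks = sqrt(Cg0 / Cg)
Ks = sqrt(17.81 / 6.67)
Ks = sqrt(2.6702)
Ks = 1.6341

1.6341


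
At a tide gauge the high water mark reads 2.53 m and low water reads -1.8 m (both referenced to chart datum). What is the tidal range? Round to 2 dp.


Tidal range = High water - Low water
Tidal range = 2.53 - (-1.8)
Tidal range = 4.33 m

4.33


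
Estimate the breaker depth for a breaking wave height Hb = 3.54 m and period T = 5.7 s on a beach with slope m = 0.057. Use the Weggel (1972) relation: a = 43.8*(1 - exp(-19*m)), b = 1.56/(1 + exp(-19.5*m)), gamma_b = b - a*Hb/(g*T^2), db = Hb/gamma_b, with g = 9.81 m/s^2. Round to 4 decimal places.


a = 43.8 * (1 - exp(-19 * m))
exp(-19 * 0.057) = exp(-1.0830) = 0.338578
a = 43.8 * (1 - 0.338578) = 28.970272
b = 1.56 / (1 + exp(-19.5 * m))
exp(-19.5 * 0.057) = exp(-1.1115) = 0.329065
b = 1.56 / (1 + 0.329065) = 1.173757
Hb / (g * T^2) = 3.54 / (9.81 * 5.7^2) = 3.54 / 318.7269 = 0.01110669
gamma_b = b - a * Hb/(g*T^2) = 1.173757 - 28.970272 * 0.01110669 = 0.851994
db = Hb / gamma_b = 3.54 / 0.851994
db = 4.1550 m

4.1550


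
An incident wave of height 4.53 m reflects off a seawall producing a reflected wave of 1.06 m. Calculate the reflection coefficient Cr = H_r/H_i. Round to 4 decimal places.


Cr = H_r / H_i
Cr = 1.06 / 4.53
Cr = 0.2340

0.2340


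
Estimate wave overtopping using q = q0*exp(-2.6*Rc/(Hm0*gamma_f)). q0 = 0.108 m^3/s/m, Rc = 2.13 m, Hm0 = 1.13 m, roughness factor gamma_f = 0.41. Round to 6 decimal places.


q = q0 * exp(-2.6 * Rc / (Hm0 * gamma_f))
Exponent = -2.6 * 2.13 / (1.13 * 0.41)
= -2.6 * 2.13 / 0.4633
= -11.953378
exp(-11.953378) = 0.000006
q = 0.108 * 0.000006
q = 0.000001 m^3/s/m

0.000001


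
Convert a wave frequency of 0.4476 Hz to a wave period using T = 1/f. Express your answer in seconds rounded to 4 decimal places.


T = 1 / f
T = 1 / 0.4476
T = 2.2341 s

2.2341


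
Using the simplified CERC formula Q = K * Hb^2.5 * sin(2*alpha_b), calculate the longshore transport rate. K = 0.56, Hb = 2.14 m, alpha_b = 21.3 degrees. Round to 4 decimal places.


Q = K * Hb^2.5 * sin(2 * alpha_b)
Hb^2.5 = 2.14^2.5 = 6.699377
sin(2 * 21.3) = sin(42.6) = 0.676876
Q = 0.56 * 6.699377 * 0.676876
Q = 2.5394 m^3/s

2.5394


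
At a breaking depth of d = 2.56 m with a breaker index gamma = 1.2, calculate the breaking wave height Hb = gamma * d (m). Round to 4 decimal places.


Hb = gamma * d
Hb = 1.2 * 2.56
Hb = 3.0720 m

3.0720


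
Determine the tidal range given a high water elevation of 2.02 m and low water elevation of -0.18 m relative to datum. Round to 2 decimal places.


Tidal range = High water - Low water
Tidal range = 2.02 - (-0.18)
Tidal range = 2.20 m

2.20


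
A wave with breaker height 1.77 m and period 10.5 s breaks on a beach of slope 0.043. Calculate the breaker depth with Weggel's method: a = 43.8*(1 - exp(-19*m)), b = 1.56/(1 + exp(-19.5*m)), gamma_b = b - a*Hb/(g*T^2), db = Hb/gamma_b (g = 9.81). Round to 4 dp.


a = 43.8 * (1 - exp(-19 * m))
exp(-19 * 0.043) = exp(-0.8170) = 0.441755
a = 43.8 * (1 - 0.441755) = 24.451134
b = 1.56 / (1 + exp(-19.5 * m))
exp(-19.5 * 0.043) = exp(-0.8385) = 0.432359
b = 1.56 / (1 + 0.432359) = 1.089113
Hb / (g * T^2) = 1.77 / (9.81 * 10.5^2) = 1.77 / 1081.5525 = 0.00163654
gamma_b = b - a * Hb/(g*T^2) = 1.089113 - 24.451134 * 0.00163654 = 1.049098
db = Hb / gamma_b = 1.77 / 1.049098
db = 1.6872 m

1.6872


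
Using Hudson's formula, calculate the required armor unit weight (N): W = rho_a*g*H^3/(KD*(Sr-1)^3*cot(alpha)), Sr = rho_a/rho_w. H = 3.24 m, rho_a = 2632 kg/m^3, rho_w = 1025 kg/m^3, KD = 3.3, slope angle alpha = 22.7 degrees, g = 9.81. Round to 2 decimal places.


Sr = rho_a / rho_w = 2632 / 1025 = 2.567805
(Sr - 1) = 1.567805
(Sr - 1)^3 = 3.853683
cot(22.7) = 1 / tan(22.7) = 1 / 0.418309 = 2.390577
Numerator = 2632 * 9.81 * 3.24^3 = 878192.9027
Denominator = 3.3 * 3.853683 * 2.390577 = 30.401338
W = 878192.9027 / 30.401338
W = 28886.65 N

28886.65


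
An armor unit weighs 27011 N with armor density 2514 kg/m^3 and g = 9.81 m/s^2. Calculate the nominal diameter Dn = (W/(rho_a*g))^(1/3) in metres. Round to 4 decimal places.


V = W / (rho_a * g)
V = 27011 / (2514 * 9.81)
V = 27011 / 24662.34
V = 1.095233 m^3
Dn = V^(1/3) = 1.095233^(1/3)
Dn = 1.0308 m

1.0308


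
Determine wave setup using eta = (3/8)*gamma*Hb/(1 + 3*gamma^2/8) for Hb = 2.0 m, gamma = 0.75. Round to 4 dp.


eta = (3/8) * gamma * Hb / (1 + 3*gamma^2/8)
Numerator = (3/8) * 0.75 * 2.0 = 0.562500
Denominator = 1 + 3*0.75^2/8 = 1 + 0.210938 = 1.210938
eta = 0.562500 / 1.210938
eta = 0.4645 m

0.4645


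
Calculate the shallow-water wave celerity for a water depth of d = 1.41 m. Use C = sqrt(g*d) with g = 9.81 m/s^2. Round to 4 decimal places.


Using the shallow-water approximation:
C = sqrt(g * d) = sqrt(9.81 * 1.41)
C = sqrt(13.8321)
C = 3.7192 m/s

3.7192


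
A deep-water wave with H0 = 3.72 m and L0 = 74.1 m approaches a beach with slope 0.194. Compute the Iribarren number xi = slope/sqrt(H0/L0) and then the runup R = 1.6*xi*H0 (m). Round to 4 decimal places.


xi = slope / sqrt(H0/L0)
H0/L0 = 3.72/74.1 = 0.050202
sqrt(0.050202) = 0.224059
xi = 0.194 / 0.224059 = 0.865843
R = 1.6 * xi * H0 = 1.6 * 0.865843 * 3.72
R = 5.1535 m

5.1535


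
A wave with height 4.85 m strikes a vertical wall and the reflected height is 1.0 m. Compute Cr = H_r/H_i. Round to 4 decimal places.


Cr = H_r / H_i
Cr = 1.0 / 4.85
Cr = 0.2062

0.2062


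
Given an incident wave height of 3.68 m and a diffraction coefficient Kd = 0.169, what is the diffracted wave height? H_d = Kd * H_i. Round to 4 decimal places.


H_d = Kd * H_i
H_d = 0.169 * 3.68
H_d = 0.6219 m

0.6219


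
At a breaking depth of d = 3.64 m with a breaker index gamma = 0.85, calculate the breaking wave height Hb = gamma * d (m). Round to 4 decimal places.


Hb = gamma * d
Hb = 0.85 * 3.64
Hb = 3.0940 m

3.0940


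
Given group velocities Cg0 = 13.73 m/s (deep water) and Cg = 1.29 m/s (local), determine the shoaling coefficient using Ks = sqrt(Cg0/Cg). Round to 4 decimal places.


Ks = sqrt(Cg0 / Cg)
Ks = sqrt(13.73 / 1.29)
Ks = sqrt(10.6434)
Ks = 3.2624

3.2624


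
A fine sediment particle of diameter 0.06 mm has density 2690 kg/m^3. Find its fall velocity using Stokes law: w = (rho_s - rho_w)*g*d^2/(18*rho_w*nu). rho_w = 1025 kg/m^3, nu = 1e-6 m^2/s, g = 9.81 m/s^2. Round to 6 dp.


w = (rho_s - rho_w) * g * d^2 / (18 * rho_w * nu)
d = 0.06 mm = 0.000060 m
rho_s - rho_w = 2690 - 1025 = 1665
Numerator = 1665 * 9.81 * (0.000060)^2 = 0.000058801140
Denominator = 18 * 1025 * 1e-6 = 0.018450
w = 0.003187 m/s

0.003187


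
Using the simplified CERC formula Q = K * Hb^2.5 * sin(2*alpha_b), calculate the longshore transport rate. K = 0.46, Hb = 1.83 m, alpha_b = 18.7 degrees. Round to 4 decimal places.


Q = K * Hb^2.5 * sin(2 * alpha_b)
Hb^2.5 = 1.83^2.5 = 4.530308
sin(2 * 18.7) = sin(37.4) = 0.607376
Q = 0.46 * 4.530308 * 0.607376
Q = 1.2657 m^3/s

1.2657


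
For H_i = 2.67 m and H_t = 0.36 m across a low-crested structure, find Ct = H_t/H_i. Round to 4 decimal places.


Ct = H_t / H_i
Ct = 0.36 / 2.67
Ct = 0.1348

0.1348


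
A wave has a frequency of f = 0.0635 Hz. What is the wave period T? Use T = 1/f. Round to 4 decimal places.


T = 1 / f
T = 1 / 0.0635
T = 15.7480 s

15.7480


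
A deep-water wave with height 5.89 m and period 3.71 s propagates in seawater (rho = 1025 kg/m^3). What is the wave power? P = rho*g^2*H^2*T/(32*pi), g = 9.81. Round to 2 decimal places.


P = rho * g^2 * H^2 * T / (32 * pi)
P = 1025 * 9.81^2 * 5.89^2 * 3.71 / (32 * pi)
P = 1025 * 96.2361 * 34.6921 * 3.71 / 100.53096
P = 126289.29 W/m

126289.29


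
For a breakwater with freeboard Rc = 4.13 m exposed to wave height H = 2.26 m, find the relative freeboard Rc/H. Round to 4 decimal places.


Relative freeboard = Rc / H
= 4.13 / 2.26
= 1.8274

1.8274


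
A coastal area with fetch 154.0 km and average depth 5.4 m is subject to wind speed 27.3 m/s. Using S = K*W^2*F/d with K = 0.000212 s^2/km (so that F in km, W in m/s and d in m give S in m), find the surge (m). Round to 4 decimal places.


S = K * W^2 * F / d
W^2 = 27.3^2 = 745.29
S = 0.000212 * 745.29 * 154.0 / 5.4
Numerator = 0.000212 * 745.29 * 154.0 = 24.332228
S = 24.332228 / 5.4 = 4.5060 m

4.5060


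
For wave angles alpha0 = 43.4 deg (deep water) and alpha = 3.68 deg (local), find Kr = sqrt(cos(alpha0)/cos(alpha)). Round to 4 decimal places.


Kr = sqrt(cos(alpha0) / cos(alpha))
cos(43.4) = 0.726575
cos(3.68) = 0.997938
Kr = sqrt(0.726575 / 0.997938)
Kr = sqrt(0.728076)
Kr = 0.8533

0.8533


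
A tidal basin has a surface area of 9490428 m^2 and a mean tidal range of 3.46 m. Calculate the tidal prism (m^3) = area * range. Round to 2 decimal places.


Tidal prism = Area * Tidal range
P = 9490428 * 3.46
P = 32836880.88 m^3

32836880.88


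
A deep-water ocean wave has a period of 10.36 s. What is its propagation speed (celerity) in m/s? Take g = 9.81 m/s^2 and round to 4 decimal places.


We use the deep-water celerity formula:
C = g * T / (2 * pi)
C = 9.81 * 10.36 / (2 * 3.14159...)
C = 101.631600 / 6.283185
C = 16.1752 m/s

16.1752


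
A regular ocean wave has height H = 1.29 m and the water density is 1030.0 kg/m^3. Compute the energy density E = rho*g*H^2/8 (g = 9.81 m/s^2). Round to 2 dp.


E = (1/8) * rho * g * H^2
E = (1/8) * 1030.0 * 9.81 * 1.29^2
E = 0.125 * 1030.0 * 9.81 * 1.6641
E = 2101.82 J/m^2

2101.82


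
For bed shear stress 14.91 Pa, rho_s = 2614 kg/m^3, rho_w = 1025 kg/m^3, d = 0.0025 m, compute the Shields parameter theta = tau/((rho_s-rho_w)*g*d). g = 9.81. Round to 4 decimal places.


theta = tau / ((rho_s - rho_w) * g * d)
rho_s - rho_w = 2614 - 1025 = 1589
Denominator = 1589 * 9.81 * 0.0025 = 38.970225
theta = 14.91 / 38.970225
theta = 0.3826

0.3826


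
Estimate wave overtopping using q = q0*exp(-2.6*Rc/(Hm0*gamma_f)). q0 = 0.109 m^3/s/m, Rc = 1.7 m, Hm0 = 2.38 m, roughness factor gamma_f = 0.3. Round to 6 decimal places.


q = q0 * exp(-2.6 * Rc / (Hm0 * gamma_f))
Exponent = -2.6 * 1.7 / (2.38 * 0.3)
= -2.6 * 1.7 / 0.7140
= -6.190476
exp(-6.190476) = 0.002049
q = 0.109 * 0.002049
q = 0.000223 m^3/s/m

0.000223


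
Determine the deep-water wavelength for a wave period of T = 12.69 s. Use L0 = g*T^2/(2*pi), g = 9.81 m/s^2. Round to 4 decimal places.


L0 = g * T^2 / (2 * pi)
L0 = 9.81 * 12.69^2 / (2 * pi)
L0 = 9.81 * 161.0361 / 6.28319
L0 = 1579.7641 / 6.28319
L0 = 251.4273 m

251.4273


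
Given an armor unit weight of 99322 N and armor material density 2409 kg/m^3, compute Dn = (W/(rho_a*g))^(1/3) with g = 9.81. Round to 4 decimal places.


V = W / (rho_a * g)
V = 99322 / (2409 * 9.81)
V = 99322 / 23632.29
V = 4.202809 m^3
Dn = V^(1/3) = 4.202809^(1/3)
Dn = 1.6138 m

1.6138


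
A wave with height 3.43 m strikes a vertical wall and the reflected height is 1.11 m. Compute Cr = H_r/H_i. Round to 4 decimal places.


Cr = H_r / H_i
Cr = 1.11 / 3.43
Cr = 0.3236

0.3236


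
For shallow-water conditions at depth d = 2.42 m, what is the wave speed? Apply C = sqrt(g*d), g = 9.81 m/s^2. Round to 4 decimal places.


Using the shallow-water approximation:
C = sqrt(g * d) = sqrt(9.81 * 2.42)
C = sqrt(23.7402)
C = 4.8724 m/s

4.8724


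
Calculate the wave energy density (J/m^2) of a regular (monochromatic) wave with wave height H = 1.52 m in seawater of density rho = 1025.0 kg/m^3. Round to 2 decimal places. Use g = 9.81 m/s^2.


E = (1/8) * rho * g * H^2
E = (1/8) * 1025.0 * 9.81 * 1.52^2
E = 0.125 * 1025.0 * 9.81 * 2.3104
E = 2903.96 J/m^2

2903.96


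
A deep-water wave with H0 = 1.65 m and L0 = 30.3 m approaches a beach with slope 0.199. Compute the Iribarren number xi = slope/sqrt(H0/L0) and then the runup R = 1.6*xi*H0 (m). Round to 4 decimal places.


xi = slope / sqrt(H0/L0)
H0/L0 = 1.65/30.3 = 0.054455
sqrt(0.054455) = 0.233357
xi = 0.199 / 0.233357 = 0.852771
R = 1.6 * xi * H0 = 1.6 * 0.852771 * 1.65
R = 2.2513 m

2.2513


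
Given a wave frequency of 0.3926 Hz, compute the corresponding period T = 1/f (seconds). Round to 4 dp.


T = 1 / f
T = 1 / 0.3926
T = 2.5471 s

2.5471


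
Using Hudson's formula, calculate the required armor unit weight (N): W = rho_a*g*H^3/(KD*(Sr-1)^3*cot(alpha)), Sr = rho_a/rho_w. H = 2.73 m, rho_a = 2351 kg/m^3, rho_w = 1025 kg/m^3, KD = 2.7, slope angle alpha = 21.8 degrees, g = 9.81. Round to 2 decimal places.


Sr = rho_a / rho_w = 2351 / 1025 = 2.293659
(Sr - 1) = 1.293659
(Sr - 1)^3 = 2.165005
cot(21.8) = 1 / tan(21.8) = 1 / 0.399971 = 2.500178
Numerator = 2351 * 9.81 * 2.73^3 = 469255.7227
Denominator = 2.7 * 2.165005 * 2.500178 = 14.614829
W = 469255.7227 / 14.614829
W = 32108.19 N

32108.19


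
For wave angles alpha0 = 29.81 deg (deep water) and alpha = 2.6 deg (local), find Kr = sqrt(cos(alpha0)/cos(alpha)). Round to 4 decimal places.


Kr = sqrt(cos(alpha0) / cos(alpha))
cos(29.81) = 0.867679
cos(2.6) = 0.998971
Kr = sqrt(0.867679 / 0.998971)
Kr = sqrt(0.868573)
Kr = 0.9320

0.9320


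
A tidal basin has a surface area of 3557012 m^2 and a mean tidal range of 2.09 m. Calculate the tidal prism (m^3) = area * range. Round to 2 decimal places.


Tidal prism = Area * Tidal range
P = 3557012 * 2.09
P = 7434155.08 m^3

7434155.08


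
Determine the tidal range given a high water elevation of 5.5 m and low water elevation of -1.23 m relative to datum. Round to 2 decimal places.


Tidal range = High water - Low water
Tidal range = 5.5 - (-1.23)
Tidal range = 6.73 m

6.73


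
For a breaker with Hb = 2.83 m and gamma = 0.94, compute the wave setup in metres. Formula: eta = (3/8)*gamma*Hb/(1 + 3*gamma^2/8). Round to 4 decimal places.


eta = (3/8) * gamma * Hb / (1 + 3*gamma^2/8)
Numerator = (3/8) * 0.94 * 2.83 = 0.997575
Denominator = 1 + 3*0.94^2/8 = 1 + 0.331350 = 1.331350
eta = 0.997575 / 1.331350
eta = 0.7493 m

0.7493


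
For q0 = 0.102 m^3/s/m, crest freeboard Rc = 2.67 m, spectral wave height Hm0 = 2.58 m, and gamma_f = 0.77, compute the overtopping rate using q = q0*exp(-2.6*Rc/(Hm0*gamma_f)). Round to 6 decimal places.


q = q0 * exp(-2.6 * Rc / (Hm0 * gamma_f))
Exponent = -2.6 * 2.67 / (2.58 * 0.77)
= -2.6 * 2.67 / 1.9866
= -3.494413
exp(-3.494413) = 0.030367
q = 0.102 * 0.030367
q = 0.003097 m^3/s/m

0.003097


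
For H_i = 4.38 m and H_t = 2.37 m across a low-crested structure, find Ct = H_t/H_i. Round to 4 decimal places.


Ct = H_t / H_i
Ct = 2.37 / 4.38
Ct = 0.5411

0.5411


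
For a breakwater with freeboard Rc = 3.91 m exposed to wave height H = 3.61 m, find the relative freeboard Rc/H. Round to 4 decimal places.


Relative freeboard = Rc / H
= 3.91 / 3.61
= 1.0831

1.0831


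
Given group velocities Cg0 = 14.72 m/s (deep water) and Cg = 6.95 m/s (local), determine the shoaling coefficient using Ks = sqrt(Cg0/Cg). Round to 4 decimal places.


Ks = sqrt(Cg0 / Cg)
Ks = sqrt(14.72 / 6.95)
Ks = sqrt(2.1180)
Ks = 1.4553

1.4553


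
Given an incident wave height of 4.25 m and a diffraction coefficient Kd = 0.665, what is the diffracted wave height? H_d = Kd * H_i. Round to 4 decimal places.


H_d = Kd * H_i
H_d = 0.665 * 4.25
H_d = 2.8263 m

2.8263


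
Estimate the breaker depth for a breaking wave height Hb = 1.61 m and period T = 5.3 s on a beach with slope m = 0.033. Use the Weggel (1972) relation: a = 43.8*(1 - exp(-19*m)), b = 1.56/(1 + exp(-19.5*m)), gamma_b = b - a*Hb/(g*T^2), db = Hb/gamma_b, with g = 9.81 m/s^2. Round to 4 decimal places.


a = 43.8 * (1 - exp(-19 * m))
exp(-19 * 0.033) = exp(-0.6270) = 0.534192
a = 43.8 * (1 - 0.534192) = 20.402391
b = 1.56 / (1 + exp(-19.5 * m))
exp(-19.5 * 0.033) = exp(-0.6435) = 0.525450
b = 1.56 / (1 + 0.525450) = 1.022649
Hb / (g * T^2) = 1.61 / (9.81 * 5.3^2) = 1.61 / 275.5629 = 0.00584259
gamma_b = b - a * Hb/(g*T^2) = 1.022649 - 20.402391 * 0.00584259 = 0.903446
db = Hb / gamma_b = 1.61 / 0.903446
db = 1.7821 m

1.7821


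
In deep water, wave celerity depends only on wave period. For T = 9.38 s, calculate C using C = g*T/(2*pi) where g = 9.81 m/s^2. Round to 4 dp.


We use the deep-water celerity formula:
C = g * T / (2 * pi)
C = 9.81 * 9.38 / (2 * 3.14159...)
C = 92.017800 / 6.283185
C = 14.6451 m/s

14.6451


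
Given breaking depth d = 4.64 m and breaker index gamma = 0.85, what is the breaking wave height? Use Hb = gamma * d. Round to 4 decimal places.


Hb = gamma * d
Hb = 0.85 * 4.64
Hb = 3.9440 m

3.9440


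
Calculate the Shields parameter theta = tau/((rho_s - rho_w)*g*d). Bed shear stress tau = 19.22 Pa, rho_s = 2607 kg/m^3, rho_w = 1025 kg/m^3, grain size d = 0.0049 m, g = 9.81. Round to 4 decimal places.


theta = tau / ((rho_s - rho_w) * g * d)
rho_s - rho_w = 2607 - 1025 = 1582
Denominator = 1582 * 9.81 * 0.0049 = 76.045158
theta = 19.22 / 76.045158
theta = 0.2527

0.2527


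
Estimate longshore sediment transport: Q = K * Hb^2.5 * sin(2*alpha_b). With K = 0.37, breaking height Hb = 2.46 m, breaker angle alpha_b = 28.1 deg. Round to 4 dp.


Q = K * Hb^2.5 * sin(2 * alpha_b)
Hb^2.5 = 2.46^2.5 = 9.491564
sin(2 * 28.1) = sin(56.2) = 0.830984
Q = 0.37 * 9.491564 * 0.830984
Q = 2.9183 m^3/s

2.9183


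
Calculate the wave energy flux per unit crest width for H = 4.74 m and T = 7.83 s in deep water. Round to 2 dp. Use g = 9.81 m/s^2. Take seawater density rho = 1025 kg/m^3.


P = rho * g^2 * H^2 * T / (32 * pi)
P = 1025 * 9.81^2 * 4.74^2 * 7.83 / (32 * pi)
P = 1025 * 96.2361 * 22.4676 * 7.83 / 100.53096
P = 172615.77 W/m

172615.77


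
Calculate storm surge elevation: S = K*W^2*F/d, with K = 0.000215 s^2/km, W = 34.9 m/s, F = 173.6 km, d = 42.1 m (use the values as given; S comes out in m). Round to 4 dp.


S = K * W^2 * F / d
W^2 = 34.9^2 = 1218.01
S = 0.000215 * 1218.01 * 173.6 / 42.1
Numerator = 0.000215 * 1218.01 * 173.6 = 45.461005
S = 45.461005 / 42.1 = 1.0798 m

1.0798


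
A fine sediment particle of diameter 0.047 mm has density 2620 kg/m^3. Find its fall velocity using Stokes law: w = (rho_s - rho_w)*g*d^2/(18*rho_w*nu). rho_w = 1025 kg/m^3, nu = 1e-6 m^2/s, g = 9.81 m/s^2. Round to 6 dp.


w = (rho_s - rho_w) * g * d^2 / (18 * rho_w * nu)
d = 0.047 mm = 0.000047 m
rho_s - rho_w = 2620 - 1025 = 1595
Numerator = 1595 * 9.81 * (0.000047)^2 = 0.000034564113
Denominator = 18 * 1025 * 1e-6 = 0.018450
w = 0.001873 m/s

0.001873


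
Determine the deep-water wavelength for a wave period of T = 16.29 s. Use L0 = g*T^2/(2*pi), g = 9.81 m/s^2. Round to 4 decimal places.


L0 = g * T^2 / (2 * pi)
L0 = 9.81 * 16.29^2 / (2 * pi)
L0 = 9.81 * 265.3641 / 6.28319
L0 = 2603.2218 / 6.28319
L0 = 414.3156 m

414.3156


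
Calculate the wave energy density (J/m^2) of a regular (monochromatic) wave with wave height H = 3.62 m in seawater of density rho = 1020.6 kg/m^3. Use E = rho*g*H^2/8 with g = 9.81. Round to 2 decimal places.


E = (1/8) * rho * g * H^2
E = (1/8) * 1020.6 * 9.81 * 3.62^2
E = 0.125 * 1020.6 * 9.81 * 13.1044
E = 16400.30 J/m^2

16400.30


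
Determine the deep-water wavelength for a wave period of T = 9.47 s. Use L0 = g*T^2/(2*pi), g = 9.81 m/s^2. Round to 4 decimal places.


L0 = g * T^2 / (2 * pi)
L0 = 9.81 * 9.47^2 / (2 * pi)
L0 = 9.81 * 89.6809 / 6.28319
L0 = 879.7696 / 6.28319
L0 = 140.0197 m

140.0197


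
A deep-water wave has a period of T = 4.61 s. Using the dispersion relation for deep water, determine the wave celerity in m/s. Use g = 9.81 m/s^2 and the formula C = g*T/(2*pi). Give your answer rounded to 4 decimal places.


We use the deep-water celerity formula:
C = g * T / (2 * pi)
C = 9.81 * 4.61 / (2 * 3.14159...)
C = 45.224100 / 6.283185
C = 7.1976 m/s

7.1976


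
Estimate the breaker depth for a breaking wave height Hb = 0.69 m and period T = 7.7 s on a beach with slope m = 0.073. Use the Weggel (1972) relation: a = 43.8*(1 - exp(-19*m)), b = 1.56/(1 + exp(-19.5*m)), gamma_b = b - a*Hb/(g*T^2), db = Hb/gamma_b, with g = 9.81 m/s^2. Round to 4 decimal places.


a = 43.8 * (1 - exp(-19 * m))
exp(-19 * 0.073) = exp(-1.3870) = 0.249824
a = 43.8 * (1 - 0.249824) = 32.857724
b = 1.56 / (1 + exp(-19.5 * m))
exp(-19.5 * 0.073) = exp(-1.4235) = 0.240869
b = 1.56 / (1 + 0.240869) = 1.257183
Hb / (g * T^2) = 0.69 / (9.81 * 7.7^2) = 0.69 / 581.6349 = 0.00118631
gamma_b = b - a * Hb/(g*T^2) = 1.257183 - 32.857724 * 0.00118631 = 1.218203
db = Hb / gamma_b = 0.69 / 1.218203
db = 0.5664 m

0.5664


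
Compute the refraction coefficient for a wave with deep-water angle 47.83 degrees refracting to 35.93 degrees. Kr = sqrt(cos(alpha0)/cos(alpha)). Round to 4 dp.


Kr = sqrt(cos(alpha0) / cos(alpha))
cos(47.83) = 0.671333
cos(35.93) = 0.809735
Kr = sqrt(0.671333 / 0.809735)
Kr = sqrt(0.829077)
Kr = 0.9105

0.9105


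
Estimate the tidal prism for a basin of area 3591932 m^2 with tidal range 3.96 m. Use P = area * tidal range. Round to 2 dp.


Tidal prism = Area * Tidal range
P = 3591932 * 3.96
P = 14224050.72 m^3

14224050.72


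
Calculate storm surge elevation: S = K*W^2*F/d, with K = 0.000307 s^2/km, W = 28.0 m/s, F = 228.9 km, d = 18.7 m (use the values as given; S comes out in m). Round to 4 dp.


S = K * W^2 * F / d
W^2 = 28.0^2 = 784.00
S = 0.000307 * 784.00 * 228.9 / 18.7
Numerator = 0.000307 * 784.00 * 228.9 = 55.093483
S = 55.093483 / 18.7 = 2.9462 m

2.9462


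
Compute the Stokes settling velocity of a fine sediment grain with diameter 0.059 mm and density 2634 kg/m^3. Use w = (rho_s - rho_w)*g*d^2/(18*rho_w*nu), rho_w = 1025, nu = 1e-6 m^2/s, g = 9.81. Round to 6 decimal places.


w = (rho_s - rho_w) * g * d^2 / (18 * rho_w * nu)
d = 0.059 mm = 0.000059 m
rho_s - rho_w = 2634 - 1025 = 1609
Numerator = 1609 * 9.81 * (0.000059)^2 = 0.000054945113
Denominator = 18 * 1025 * 1e-6 = 0.018450
w = 0.002978 m/s

0.002978


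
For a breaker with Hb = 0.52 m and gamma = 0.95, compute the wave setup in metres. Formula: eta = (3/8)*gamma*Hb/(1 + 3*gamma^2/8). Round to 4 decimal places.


eta = (3/8) * gamma * Hb / (1 + 3*gamma^2/8)
Numerator = (3/8) * 0.95 * 0.52 = 0.185250
Denominator = 1 + 3*0.95^2/8 = 1 + 0.338438 = 1.338438
eta = 0.185250 / 1.338438
eta = 0.1384 m

0.1384


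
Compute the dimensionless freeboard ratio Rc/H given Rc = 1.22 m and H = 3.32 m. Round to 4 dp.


Relative freeboard = Rc / H
= 1.22 / 3.32
= 0.3675

0.3675


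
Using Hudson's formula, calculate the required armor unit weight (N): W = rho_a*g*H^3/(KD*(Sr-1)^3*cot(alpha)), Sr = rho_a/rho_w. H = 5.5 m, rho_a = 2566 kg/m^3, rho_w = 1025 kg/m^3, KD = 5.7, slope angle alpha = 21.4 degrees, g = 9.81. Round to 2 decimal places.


Sr = rho_a / rho_w = 2566 / 1025 = 2.503415
(Sr - 1) = 1.503415
(Sr - 1)^3 = 3.398101
cot(21.4) = 1 / tan(21.4) = 1 / 0.391896 = 2.551699
Numerator = 2566 * 9.81 * 5.5^3 = 4188068.0325
Denominator = 5.7 * 3.398101 * 2.551699 = 49.424315
W = 4188068.0325 / 49.424315
W = 84737.00 N

84737.00


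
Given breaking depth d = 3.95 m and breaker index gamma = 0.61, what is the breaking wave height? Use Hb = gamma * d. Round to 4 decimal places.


Hb = gamma * d
Hb = 0.61 * 3.95
Hb = 2.4095 m

2.4095


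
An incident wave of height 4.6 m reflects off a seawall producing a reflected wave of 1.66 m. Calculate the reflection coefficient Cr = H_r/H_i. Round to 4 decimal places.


Cr = H_r / H_i
Cr = 1.66 / 4.6
Cr = 0.3609

0.3609


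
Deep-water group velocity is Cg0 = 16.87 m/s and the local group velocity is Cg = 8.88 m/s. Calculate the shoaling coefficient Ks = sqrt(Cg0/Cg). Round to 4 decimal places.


Ks = sqrt(Cg0 / Cg)
Ks = sqrt(16.87 / 8.88)
Ks = sqrt(1.8998)
Ks = 1.3783

1.3783


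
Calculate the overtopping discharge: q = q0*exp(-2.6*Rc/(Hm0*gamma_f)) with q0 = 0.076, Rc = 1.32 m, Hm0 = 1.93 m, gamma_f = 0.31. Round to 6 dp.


q = q0 * exp(-2.6 * Rc / (Hm0 * gamma_f))
Exponent = -2.6 * 1.32 / (1.93 * 0.31)
= -2.6 * 1.32 / 0.5983
= -5.736253
exp(-5.736253) = 0.003227
q = 0.076 * 0.003227
q = 0.000245 m^3/s/m

0.000245


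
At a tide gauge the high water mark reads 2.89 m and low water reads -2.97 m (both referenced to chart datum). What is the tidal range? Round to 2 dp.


Tidal range = High water - Low water
Tidal range = 2.89 - (-2.97)
Tidal range = 5.86 m

5.86


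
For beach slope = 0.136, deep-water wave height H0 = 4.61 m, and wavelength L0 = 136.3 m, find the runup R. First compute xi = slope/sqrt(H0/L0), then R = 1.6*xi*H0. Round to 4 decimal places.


xi = slope / sqrt(H0/L0)
H0/L0 = 4.61/136.3 = 0.033822
sqrt(0.033822) = 0.183909
xi = 0.136 / 0.183909 = 0.739497
R = 1.6 * xi * H0 = 1.6 * 0.739497 * 4.61
R = 5.4545 m

5.4545


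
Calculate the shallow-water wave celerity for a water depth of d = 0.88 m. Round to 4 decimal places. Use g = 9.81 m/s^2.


Using the shallow-water approximation:
C = sqrt(g * d) = sqrt(9.81 * 0.88)
C = sqrt(8.6328)
C = 2.9382 m/s

2.9382


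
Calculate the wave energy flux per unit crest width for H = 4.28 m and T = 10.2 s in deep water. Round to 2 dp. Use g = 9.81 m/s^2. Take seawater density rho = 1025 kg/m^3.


P = rho * g^2 * H^2 * T / (32 * pi)
P = 1025 * 9.81^2 * 4.28^2 * 10.2 / (32 * pi)
P = 1025 * 96.2361 * 18.3184 * 10.2 / 100.53096
P = 183336.84 W/m

183336.84


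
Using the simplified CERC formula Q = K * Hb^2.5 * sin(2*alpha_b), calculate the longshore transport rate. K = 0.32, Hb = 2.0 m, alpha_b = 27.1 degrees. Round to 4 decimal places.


Q = K * Hb^2.5 * sin(2 * alpha_b)
Hb^2.5 = 2.0^2.5 = 5.656854
sin(2 * 27.1) = sin(54.2) = 0.811064
Q = 0.32 * 5.656854 * 0.811064
Q = 1.4682 m^3/s

1.4682


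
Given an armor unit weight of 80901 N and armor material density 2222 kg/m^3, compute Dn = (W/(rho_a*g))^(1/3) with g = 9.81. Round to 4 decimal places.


V = W / (rho_a * g)
V = 80901 / (2222 * 9.81)
V = 80901 / 21797.82
V = 3.711426 m^3
Dn = V^(1/3) = 3.711426^(1/3)
Dn = 1.5483 m

1.5483


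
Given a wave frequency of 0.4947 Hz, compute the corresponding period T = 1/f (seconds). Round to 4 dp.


T = 1 / f
T = 1 / 0.4947
T = 2.0214 s

2.0214


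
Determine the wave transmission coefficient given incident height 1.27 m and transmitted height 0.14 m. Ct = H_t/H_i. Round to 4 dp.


Ct = H_t / H_i
Ct = 0.14 / 1.27
Ct = 0.1102

0.1102


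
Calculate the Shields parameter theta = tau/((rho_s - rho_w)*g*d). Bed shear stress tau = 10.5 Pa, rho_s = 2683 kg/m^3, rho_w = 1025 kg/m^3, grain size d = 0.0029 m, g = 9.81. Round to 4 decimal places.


theta = tau / ((rho_s - rho_w) * g * d)
rho_s - rho_w = 2683 - 1025 = 1658
Denominator = 1658 * 9.81 * 0.0029 = 47.168442
theta = 10.5 / 47.168442
theta = 0.2226

0.2226


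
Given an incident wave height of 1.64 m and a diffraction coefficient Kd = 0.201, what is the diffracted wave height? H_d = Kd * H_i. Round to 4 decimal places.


H_d = Kd * H_i
H_d = 0.201 * 1.64
H_d = 0.3296 m

0.3296


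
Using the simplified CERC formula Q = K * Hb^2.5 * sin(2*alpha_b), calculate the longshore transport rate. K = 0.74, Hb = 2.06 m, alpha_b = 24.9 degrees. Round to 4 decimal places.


Q = K * Hb^2.5 * sin(2 * alpha_b)
Hb^2.5 = 2.06^2.5 = 6.090712
sin(2 * 24.9) = sin(49.8) = 0.763796
Q = 0.74 * 6.090712 * 0.763796
Q = 3.4425 m^3/s

3.4425


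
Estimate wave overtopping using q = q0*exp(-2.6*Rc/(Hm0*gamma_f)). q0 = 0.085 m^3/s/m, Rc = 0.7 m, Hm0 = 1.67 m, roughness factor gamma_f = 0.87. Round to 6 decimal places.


q = q0 * exp(-2.6 * Rc / (Hm0 * gamma_f))
Exponent = -2.6 * 0.7 / (1.67 * 0.87)
= -2.6 * 0.7 / 1.4529
= -1.252667
exp(-1.252667) = 0.285742
q = 0.085 * 0.285742
q = 0.024288 m^3/s/m

0.024288


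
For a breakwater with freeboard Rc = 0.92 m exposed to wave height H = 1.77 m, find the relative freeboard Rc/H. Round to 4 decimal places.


Relative freeboard = Rc / H
= 0.92 / 1.77
= 0.5198

0.5198


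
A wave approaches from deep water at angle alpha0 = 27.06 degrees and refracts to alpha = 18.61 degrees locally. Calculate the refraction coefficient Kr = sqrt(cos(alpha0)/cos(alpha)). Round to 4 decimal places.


Kr = sqrt(cos(alpha0) / cos(alpha))
cos(27.06) = 0.890531
cos(18.61) = 0.947713
Kr = sqrt(0.890531 / 0.947713)
Kr = sqrt(0.939663)
Kr = 0.9694

0.9694


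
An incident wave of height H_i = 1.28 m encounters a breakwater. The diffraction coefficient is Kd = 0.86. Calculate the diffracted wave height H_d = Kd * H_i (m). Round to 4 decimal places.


H_d = Kd * H_i
H_d = 0.86 * 1.28
H_d = 1.1008 m

1.1008


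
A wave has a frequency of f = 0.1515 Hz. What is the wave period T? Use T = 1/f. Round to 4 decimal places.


T = 1 / f
T = 1 / 0.1515
T = 6.6007 s

6.6007


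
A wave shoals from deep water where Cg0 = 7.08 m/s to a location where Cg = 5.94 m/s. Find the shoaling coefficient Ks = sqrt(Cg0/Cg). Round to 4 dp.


Ks = sqrt(Cg0 / Cg)
Ks = sqrt(7.08 / 5.94)
Ks = sqrt(1.1919)
Ks = 1.0918

1.0918


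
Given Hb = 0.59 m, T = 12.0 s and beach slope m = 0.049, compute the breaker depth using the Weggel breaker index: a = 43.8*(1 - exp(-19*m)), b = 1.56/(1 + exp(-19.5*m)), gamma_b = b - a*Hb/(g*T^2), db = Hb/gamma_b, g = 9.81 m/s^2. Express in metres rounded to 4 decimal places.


a = 43.8 * (1 - exp(-19 * m))
exp(-19 * 0.049) = exp(-0.9310) = 0.394159
a = 43.8 * (1 - 0.394159) = 26.535820
b = 1.56 / (1 + exp(-19.5 * m))
exp(-19.5 * 0.049) = exp(-0.9555) = 0.384620
b = 1.56 / (1 + 0.384620) = 1.126663
Hb / (g * T^2) = 0.59 / (9.81 * 12.0^2) = 0.59 / 1412.6400 = 0.00041766
gamma_b = b - a * Hb/(g*T^2) = 1.126663 - 26.535820 * 0.00041766 = 1.115580
db = Hb / gamma_b = 0.59 / 1.115580
db = 0.5289 m

0.5289


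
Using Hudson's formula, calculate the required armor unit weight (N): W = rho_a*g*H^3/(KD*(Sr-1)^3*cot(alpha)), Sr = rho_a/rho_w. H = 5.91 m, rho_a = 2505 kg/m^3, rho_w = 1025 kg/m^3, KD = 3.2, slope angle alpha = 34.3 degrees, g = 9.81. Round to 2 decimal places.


Sr = rho_a / rho_w = 2505 / 1025 = 2.443902
(Sr - 1) = 1.443902
(Sr - 1)^3 = 3.010326
cot(34.3) = 1 / tan(34.3) = 1 / 0.682154 = 1.465945
Numerator = 2505 * 9.81 * 5.91^3 = 5072700.0160
Denominator = 3.2 * 3.010326 * 1.465945 = 14.121514
W = 5072700.0160 / 14.121514
W = 359217.86 N

359217.86


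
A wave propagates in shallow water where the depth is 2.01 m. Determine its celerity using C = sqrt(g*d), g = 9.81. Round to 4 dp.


Using the shallow-water approximation:
C = sqrt(g * d) = sqrt(9.81 * 2.01)
C = sqrt(19.7181)
C = 4.4405 m/s

4.4405


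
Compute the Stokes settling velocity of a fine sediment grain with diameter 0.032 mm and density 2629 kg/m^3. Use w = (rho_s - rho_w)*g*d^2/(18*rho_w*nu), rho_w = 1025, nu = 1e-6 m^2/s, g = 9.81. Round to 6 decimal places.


w = (rho_s - rho_w) * g * d^2 / (18 * rho_w * nu)
d = 0.032 mm = 0.000032 m
rho_s - rho_w = 2629 - 1025 = 1604
Numerator = 1604 * 9.81 * (0.000032)^2 = 0.000016112886
Denominator = 18 * 1025 * 1e-6 = 0.018450
w = 0.000873 m/s

0.000873


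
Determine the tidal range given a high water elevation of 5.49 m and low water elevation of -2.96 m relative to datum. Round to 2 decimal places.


Tidal range = High water - Low water
Tidal range = 5.49 - (-2.96)
Tidal range = 8.45 m

8.45


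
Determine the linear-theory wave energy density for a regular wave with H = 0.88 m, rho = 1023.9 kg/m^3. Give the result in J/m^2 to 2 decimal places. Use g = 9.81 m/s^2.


E = (1/8) * rho * g * H^2
E = (1/8) * 1023.9 * 9.81 * 0.88^2
E = 0.125 * 1023.9 * 9.81 * 0.7744
E = 972.30 J/m^2

972.30


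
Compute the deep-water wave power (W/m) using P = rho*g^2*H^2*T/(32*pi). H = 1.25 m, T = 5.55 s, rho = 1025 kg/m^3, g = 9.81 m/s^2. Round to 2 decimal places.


P = rho * g^2 * H^2 * T / (32 * pi)
P = 1025 * 9.81^2 * 1.25^2 * 5.55 / (32 * pi)
P = 1025 * 96.2361 * 1.5625 * 5.55 / 100.53096
P = 8508.93 W/m

8508.93


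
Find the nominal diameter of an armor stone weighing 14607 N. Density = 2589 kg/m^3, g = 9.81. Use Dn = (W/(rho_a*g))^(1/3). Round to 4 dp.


V = W / (rho_a * g)
V = 14607 / (2589 * 9.81)
V = 14607 / 25398.09
V = 0.575122 m^3
Dn = V^(1/3) = 0.575122^(1/3)
Dn = 0.8316 m

0.8316


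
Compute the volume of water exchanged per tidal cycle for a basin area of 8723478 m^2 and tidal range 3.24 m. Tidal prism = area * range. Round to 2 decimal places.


Tidal prism = Area * Tidal range
P = 8723478 * 3.24
P = 28264068.72 m^3

28264068.72


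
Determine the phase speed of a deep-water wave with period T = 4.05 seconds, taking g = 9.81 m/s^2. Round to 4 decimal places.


We use the deep-water celerity formula:
C = g * T / (2 * pi)
C = 9.81 * 4.05 / (2 * 3.14159...)
C = 39.730500 / 6.283185
C = 6.3233 m/s

6.3233


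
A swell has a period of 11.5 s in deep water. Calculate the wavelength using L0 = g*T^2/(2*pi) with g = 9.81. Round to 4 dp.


L0 = g * T^2 / (2 * pi)
L0 = 9.81 * 11.5^2 / (2 * pi)
L0 = 9.81 * 132.2500 / 6.28319
L0 = 1297.3725 / 6.28319
L0 = 206.4832 m

206.4832


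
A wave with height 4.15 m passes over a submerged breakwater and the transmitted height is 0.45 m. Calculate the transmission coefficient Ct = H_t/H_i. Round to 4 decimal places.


Ct = H_t / H_i
Ct = 0.45 / 4.15
Ct = 0.1084

0.1084


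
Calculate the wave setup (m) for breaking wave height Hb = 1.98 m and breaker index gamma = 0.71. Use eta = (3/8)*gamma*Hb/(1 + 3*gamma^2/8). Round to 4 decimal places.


eta = (3/8) * gamma * Hb / (1 + 3*gamma^2/8)
Numerator = (3/8) * 0.71 * 1.98 = 0.527175
Denominator = 1 + 3*0.71^2/8 = 1 + 0.189038 = 1.189038
eta = 0.527175 / 1.189038
eta = 0.4434 m

0.4434


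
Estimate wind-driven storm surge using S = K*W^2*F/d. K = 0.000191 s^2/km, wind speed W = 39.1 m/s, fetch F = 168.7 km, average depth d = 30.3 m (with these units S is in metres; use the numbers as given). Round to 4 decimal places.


S = K * W^2 * F / d
W^2 = 39.1^2 = 1528.81
S = 0.000191 * 1528.81 * 168.7 / 30.3
Numerator = 0.000191 * 1528.81 * 168.7 = 49.260857
S = 49.260857 / 30.3 = 1.6258 m

1.6258


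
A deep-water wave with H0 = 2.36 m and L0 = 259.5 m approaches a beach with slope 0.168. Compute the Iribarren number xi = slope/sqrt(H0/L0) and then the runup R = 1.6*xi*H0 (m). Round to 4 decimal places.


xi = slope / sqrt(H0/L0)
H0/L0 = 2.36/259.5 = 0.009094
sqrt(0.009094) = 0.095365
xi = 0.168 / 0.095365 = 1.761659
R = 1.6 * xi * H0 = 1.6 * 1.761659 * 2.36
R = 6.6520 m

6.6520
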